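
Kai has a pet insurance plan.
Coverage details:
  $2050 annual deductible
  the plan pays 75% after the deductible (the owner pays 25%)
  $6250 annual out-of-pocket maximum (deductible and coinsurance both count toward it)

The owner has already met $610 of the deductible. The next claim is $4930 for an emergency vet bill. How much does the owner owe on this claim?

Deductible still to meet: $2050 − $610 = $1440.
After the $1440 deductible portion, $4930 − $1440 = $3490 is subject to coinsurance.
Owner's 25% share of $3490 is $872.50.
So the owner owes $1440 + $872.50 = $2312.50 before any cap.
Total out-of-pocket so far would be $610 + $2312.50 = $2922.50, below the $6250 cap — no reduction.

$2312.50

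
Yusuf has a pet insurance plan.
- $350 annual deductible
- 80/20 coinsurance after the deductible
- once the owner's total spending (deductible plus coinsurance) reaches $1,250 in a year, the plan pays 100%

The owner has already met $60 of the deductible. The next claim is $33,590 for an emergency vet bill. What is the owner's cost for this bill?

$1,190

$60 of the $350 deductible is already met, leaving $290.
That leaves $33,590 − $290 = $33,300 for coinsurance.
Coinsurance: $33,300 × 20% = $6,660.
Owner responsibility before any cap: $290 + $6,660 = $6,950.
Year-to-date out-of-pocket would reach $60 + $6,950 = $7,010, above the $1,250 maximum, so the owner pays only $1,250 − $60 = $1,190.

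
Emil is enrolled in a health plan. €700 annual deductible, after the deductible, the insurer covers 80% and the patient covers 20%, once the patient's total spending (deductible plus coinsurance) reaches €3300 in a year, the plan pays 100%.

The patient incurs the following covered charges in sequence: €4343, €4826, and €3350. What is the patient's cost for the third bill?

€670

#1 (€4343): €700 to deductible, leaving €3643; coinsurance €3643 × 20% = €728.60. Patient pays €1428.60; OOP now €1428.60.
#2 (€4826): deductible already satisfied, so patient's share is 20% × €4826 = €965.20. Cost to patient: €965.20. OOP to date €2393.80.
#3 (€3350): deductible met; 20% of €3350 = €670. Patient owes €670 (running OOP €3063.80).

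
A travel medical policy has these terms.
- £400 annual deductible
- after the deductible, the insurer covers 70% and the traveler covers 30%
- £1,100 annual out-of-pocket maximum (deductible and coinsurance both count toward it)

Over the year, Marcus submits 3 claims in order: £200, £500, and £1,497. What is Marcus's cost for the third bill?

Claim 1 — £200: all of it applies to the deductible. Traveler owes £200 (running OOP £200).
Claim 2 — £500: £200 finishes the deductible; £300 goes to coinsurance; coinsurance £300 × 30% = £90. Cost to traveler: £290. OOP to date £490.
Claim 3 — £1,497: deductible met; 30% of £1,497 = £449.10. Traveler pays £449.10; OOP now £939.10.

£449.10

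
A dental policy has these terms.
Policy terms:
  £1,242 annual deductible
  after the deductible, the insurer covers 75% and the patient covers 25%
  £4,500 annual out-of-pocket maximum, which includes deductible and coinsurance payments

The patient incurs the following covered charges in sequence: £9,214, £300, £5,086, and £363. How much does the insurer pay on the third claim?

£3,896

#1 (£9,214): £1,242 finishes the deductible; £7,972 goes to coinsurance; 25% of £7,972 = £1,993. Cost to patient: £3,235. OOP to date £3,235. Plan pays £9,214 − £3,235 = £5,979.
#2 (£300): deductible already satisfied, so patient's share is 25% × £300 = £75. Cost to patient: £75. OOP to date £3,310. Insurer: £300 − £75 = £225.
#3 (£5,086): deductible already satisfied, so patient's share is 25% × £5,086 = £1,271.50. That would push OOP to £4,581.50, over the £4,500 cap, so patient pays £4,500 − £3,310 = £1,190. Plan pays £5,086 − £1,190 = £3,896.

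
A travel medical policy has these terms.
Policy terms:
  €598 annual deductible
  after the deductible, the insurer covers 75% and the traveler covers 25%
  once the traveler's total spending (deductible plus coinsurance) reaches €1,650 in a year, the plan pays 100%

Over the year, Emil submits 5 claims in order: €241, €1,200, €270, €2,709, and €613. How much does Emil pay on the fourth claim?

€677.25

#1 (€241): entire amount goes to the deductible. Cost to traveler: €241. OOP to date €241.
#2 (€1,200): €357 finishes the deductible; €843 goes to coinsurance; traveler's 25% is €210.75. Traveler owes €567.75 (running OOP €808.75).
#3 (€270): 25% coinsurance on €270 = €67.50. Cost to traveler: €67.50. OOP to date €876.25.
#4 (€2,709): deductible met; 25% of €2,709 = €677.25. Traveler owes €677.25 (running OOP €1,553.50).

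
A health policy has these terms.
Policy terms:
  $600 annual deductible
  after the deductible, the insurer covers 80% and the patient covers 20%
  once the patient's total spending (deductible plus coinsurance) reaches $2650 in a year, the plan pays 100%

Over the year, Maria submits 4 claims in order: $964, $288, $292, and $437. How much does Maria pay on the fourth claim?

Bill 1, $964: deductible takes $600, $364 remains; coinsurance $364 × 20% = $72.80. Cost to patient: $672.80. OOP to date $672.80.
Bill 2, $288: deductible met; 20% of $288 = $57.60. Patient pays $57.60; OOP now $730.40.
Bill 3, $292: deductible already satisfied, so patient's share is 20% × $292 = $58.40. Cost to patient: $58.40. OOP to date $788.80.
Bill 4, $437: 20% coinsurance on $437 = $87.40. Patient pays $87.40; OOP now $876.20.

$87.40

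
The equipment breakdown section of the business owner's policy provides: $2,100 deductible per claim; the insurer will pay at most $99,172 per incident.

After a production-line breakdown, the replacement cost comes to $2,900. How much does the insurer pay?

$800

Less the $2,100 deductible: $2,900 − $2,100 = $800.
$800 ≤ $99,172, so the limit doesn't bind; insurer pays $800.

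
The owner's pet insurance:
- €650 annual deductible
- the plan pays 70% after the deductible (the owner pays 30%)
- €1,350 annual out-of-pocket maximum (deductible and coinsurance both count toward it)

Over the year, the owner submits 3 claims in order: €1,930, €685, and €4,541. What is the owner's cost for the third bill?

Claim 1 (€1,930): €650 to deductible, leaving €1,280; owner's 30% is €384. Owner owes €1,034 (running OOP €1,034).
Claim 2 (€685): deductible met; 30% of €685 = €205.50. Cost to owner: €205.50. OOP to date €1,239.50.
Claim 3 (€4,541): deductible met; 30% of €4,541 = €1,362.30. That would push OOP to €2,601.80, over the €1,350 cap, so owner pays €1,350 − €1,239.50 = €110.50.

€110.50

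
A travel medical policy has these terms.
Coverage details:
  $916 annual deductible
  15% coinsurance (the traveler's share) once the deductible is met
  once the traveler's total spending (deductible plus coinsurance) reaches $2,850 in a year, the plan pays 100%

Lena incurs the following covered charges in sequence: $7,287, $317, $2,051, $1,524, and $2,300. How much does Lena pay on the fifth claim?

$345

Claim 1 ($7,287): deductible takes $916, $6,371 remains; 15% of $6,371 = $955.65. Cost to traveler: $1,871.65. OOP to date $1,871.65.
Claim 2 ($317): 15% coinsurance on $317 = $47.55. Traveler pays $47.55; OOP now $1,919.20.
Claim 3 ($2,051): deductible already satisfied, so traveler's share is 15% × $2,051 = $307.65. Traveler pays $307.65; OOP now $2,226.85.
Claim 4 ($1,524): deductible met; 15% of $1,524 = $228.60. Traveler owes $228.60 (running OOP $2,455.45).
Claim 5 ($2,300): deductible already satisfied, so traveler's share is 15% × $2,300 = $345. Cost to traveler: $345. OOP to date $2,800.45.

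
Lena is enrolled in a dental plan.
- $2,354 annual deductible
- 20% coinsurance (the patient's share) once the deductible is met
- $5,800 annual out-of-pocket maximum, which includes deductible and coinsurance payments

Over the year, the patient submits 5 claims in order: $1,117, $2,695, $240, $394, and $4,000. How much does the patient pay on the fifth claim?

#1 ($1,117): fully absorbed by the deductible. Patient owes $1,117 (running OOP $1,117).
#2 ($2,695): $1,237 to deductible, leaving $1,458; coinsurance $1,458 × 20% = $291.60. Cost to patient: $1,528.60. OOP to date $2,645.60.
#3 ($240): deductible met; 20% of $240 = $48. Patient pays $48; OOP now $2,693.60.
#4 ($394): deductible already satisfied, so patient's share is 20% × $394 = $78.80. Patient owes $78.80 (running OOP $2,772.40).
#5 ($4,000): deductible already satisfied, so patient's share is 20% × $4,000 = $800. Cost to patient: $800. OOP to date $3,572.40.

$800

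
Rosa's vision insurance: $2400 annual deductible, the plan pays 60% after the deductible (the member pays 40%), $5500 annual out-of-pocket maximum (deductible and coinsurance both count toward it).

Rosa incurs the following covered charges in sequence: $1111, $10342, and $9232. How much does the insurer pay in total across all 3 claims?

$15185

Claim 1 ($1111): fully absorbed by the deductible. Member owes $1111 (running OOP $1111). Plan pays $1111 − $1111 = $0.
Claim 2 ($10342): $1289 to deductible, leaving $9053; 40% of $9053 = $3621.20. Claim cost before the cap: $1289 + $3621.20 = $4910.20. That would push OOP to $6021.20, over the $5500 cap, so member pays $5500 − $1111 = $4389. Plan pays $10342 − $4389 = $5953.
Claim 3 ($9232): deductible already satisfied, so member's share is 40% × $9232 = $3692.80. That would push OOP to $9192.80, over the $5500 cap, so member pays $5500 − $5500 = $0. Insurer: $9232 − $0 = $9232.
Insurer total = bills − member's total = $20685 − $5500 = $15185.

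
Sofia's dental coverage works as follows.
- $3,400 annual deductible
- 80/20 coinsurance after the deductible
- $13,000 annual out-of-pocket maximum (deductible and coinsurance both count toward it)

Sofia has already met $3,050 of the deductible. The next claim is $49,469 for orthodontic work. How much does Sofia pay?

Deductible still to meet: $3,400 − $3,050 = $350.
The remaining $49,119 (= $49,469 − $350) moves to coinsurance.
20% of $49,119 = $9,823.80 falls to the patient.
So the patient owes $350 + $9,823.80 = $10,173.80 before any cap.
That would bring total out-of-pocket to $13,223.80, past the $13,000 cap. The patient is capped at $13,000 − $3,050 = $9,950 on this claim.

$9,950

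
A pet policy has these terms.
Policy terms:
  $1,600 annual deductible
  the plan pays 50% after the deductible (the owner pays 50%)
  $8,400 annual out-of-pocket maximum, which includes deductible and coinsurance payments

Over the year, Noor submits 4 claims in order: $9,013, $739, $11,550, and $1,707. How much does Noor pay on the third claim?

$2,724

Claim 1 ($9,013): deductible takes $1,600, $7,413 remains; 50% of $7,413 = $3,706.50. Owner owes $5,306.50 (running OOP $5,306.50).
Claim 2 ($739): deductible met; 50% of $739 = $369.50. Cost to owner: $369.50. OOP to date $5,676.
Claim 3 ($11,550): deductible already satisfied, so owner's share is 50% × $11,550 = $5,775. Adding that to $5,676 gives $11,451, past the $8,400 cap; owner pays only $8,400 − $5,676 = $2,724.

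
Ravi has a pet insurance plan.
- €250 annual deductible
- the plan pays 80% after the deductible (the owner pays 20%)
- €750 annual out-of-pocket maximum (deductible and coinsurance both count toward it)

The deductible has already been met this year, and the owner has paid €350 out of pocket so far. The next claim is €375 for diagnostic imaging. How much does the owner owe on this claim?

With the deductible met, the entire €375 is subject to coinsurance.
Owner's 20% share of €375 is €75.
Year-to-date out-of-pocket becomes €350 + €75 = €425, still under the €750 maximum, so no cap applies.

€75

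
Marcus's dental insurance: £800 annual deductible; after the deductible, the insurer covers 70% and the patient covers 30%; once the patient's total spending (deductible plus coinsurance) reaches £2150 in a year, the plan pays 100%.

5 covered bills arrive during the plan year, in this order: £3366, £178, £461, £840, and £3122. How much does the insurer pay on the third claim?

Claim 1 (£3366): £800 to deductible, leaving £2566; 30% of £2566 = £769.80. Cost to patient: £1569.80. OOP to date £1569.80. Insurer: £3366 − £1569.80 = £1796.20.
Claim 2 (£178): 30% coinsurance on £178 = £53.40. Cost to patient: £53.40. OOP to date £1623.20. Insurer: £178 − £53.40 = £124.60.
Claim 3 (£461): deductible met; 30% of £461 = £138.30. Cost to patient: £138.30. OOP to date £1761.50. Insurer: £461 − £138.30 = £322.70.

£322.70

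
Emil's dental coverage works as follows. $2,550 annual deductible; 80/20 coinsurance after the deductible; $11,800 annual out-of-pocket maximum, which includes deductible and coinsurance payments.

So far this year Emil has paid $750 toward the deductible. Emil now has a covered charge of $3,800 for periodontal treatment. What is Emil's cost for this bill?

Remaining deductible: $2,550 − $750 = $1,800.
That leaves $3,800 − $1,800 = $2,000 for coinsurance.
20% of $2,000 = $400 falls to the patient.
That puts the patient's cost at $1,800 + $400 = $2,200 before any cap.
Total out-of-pocket so far would be $750 + $2,200 = $2,950, below the $11,800 cap — no reduction.

$2,200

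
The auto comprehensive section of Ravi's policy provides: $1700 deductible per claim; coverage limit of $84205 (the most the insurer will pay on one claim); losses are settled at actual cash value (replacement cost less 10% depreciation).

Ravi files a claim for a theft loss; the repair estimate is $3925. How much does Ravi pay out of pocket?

At 10% depreciation, ACV = $3925 − $392.50 = $3532.50.
Subtract the deductible: $3532.50 − $1700 = $1832.50.
$1832.50 ≤ $84205, so the limit doesn't bind; insurer pays $1832.50.
The policyholder bears the rest of the original loss: $3925 − $1832.50 = $2092.50.

$2092.50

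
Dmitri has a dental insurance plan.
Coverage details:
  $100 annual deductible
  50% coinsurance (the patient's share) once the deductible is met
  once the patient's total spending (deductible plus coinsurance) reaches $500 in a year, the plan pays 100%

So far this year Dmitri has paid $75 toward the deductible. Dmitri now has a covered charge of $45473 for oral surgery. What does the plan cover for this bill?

$45048

Deductible still to meet: $100 − $75 = $25.
That leaves $45473 − $25 = $45448 for coinsurance.
50% of $45448 = $22724 falls to the patient.
That puts the patient's cost at $25 + $22724 = $22749 before any cap.
Adding $22749 to the $75 already spent would give $22824, which exceeds the $500 cap; the patient pays just $500 − $75 = $425.
The insurer covers the remainder: $45473 − $425 = $45048.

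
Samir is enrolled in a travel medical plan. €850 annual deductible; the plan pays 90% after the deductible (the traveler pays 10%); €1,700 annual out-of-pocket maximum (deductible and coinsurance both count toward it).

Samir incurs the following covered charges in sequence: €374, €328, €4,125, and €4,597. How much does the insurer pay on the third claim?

€3,579.30

Claim 1 (€374): fully absorbed by the deductible. Cost to traveler: €374. OOP to date €374. Insurer: €374 − €374 = €0.
Claim 2 (€328): fully absorbed by the deductible. Traveler pays €328; OOP now €702. Insurer: €328 − €328 = €0.
Claim 3 (€4,125): €148 to deductible, leaving €3,977; 10% of €3,977 = €397.70. Traveler owes €545.70 (running OOP €1,247.70). Plan pays €4,125 − €545.70 = €3,579.30.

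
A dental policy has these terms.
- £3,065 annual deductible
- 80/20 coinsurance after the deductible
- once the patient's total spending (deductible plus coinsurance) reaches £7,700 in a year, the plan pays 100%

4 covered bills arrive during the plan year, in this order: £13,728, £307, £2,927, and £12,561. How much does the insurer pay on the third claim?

Claim 1 — £13,728: deductible takes £3,065, £10,663 remains; patient's 20% is £2,132.60. Patient owes £5,197.60 (running OOP £5,197.60). Plan pays £13,728 − £5,197.60 = £8,530.40.
Claim 2 — £307: 20% coinsurance on £307 = £61.40. Cost to patient: £61.40. OOP to date £5,259. Plan pays £307 − £61.40 = £245.60.
Claim 3 — £2,927: 20% coinsurance on £2,927 = £585.40. Patient pays £585.40; OOP now £5,844.40. Insurer: £2,927 − £585.40 = £2,341.60.

£2,341.60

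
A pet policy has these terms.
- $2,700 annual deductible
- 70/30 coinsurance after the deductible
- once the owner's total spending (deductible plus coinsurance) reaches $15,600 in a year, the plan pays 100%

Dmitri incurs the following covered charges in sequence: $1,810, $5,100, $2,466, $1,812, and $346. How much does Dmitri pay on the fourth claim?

Claim 1 — $1,810: entire amount goes to the deductible. Owner owes $1,810 (running OOP $1,810).
Claim 2 — $5,100: $890 finishes the deductible; $4,210 goes to coinsurance; owner's 30% is $1,263. Owner owes $2,153 (running OOP $3,963).
Claim 3 — $2,466: 30% coinsurance on $2,466 = $739.80. Owner owes $739.80 (running OOP $4,702.80).
Claim 4 — $1,812: deductible already satisfied, so owner's share is 30% × $1,812 = $543.60. Cost to owner: $543.60. OOP to date $5,246.40.

$543.60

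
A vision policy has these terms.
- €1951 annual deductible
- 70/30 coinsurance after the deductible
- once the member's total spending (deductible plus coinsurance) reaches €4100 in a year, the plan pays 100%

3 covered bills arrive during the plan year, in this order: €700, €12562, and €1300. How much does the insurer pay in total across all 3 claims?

€10462

Claim 1 (€700): entire amount goes to the deductible. Member owes €700 (running OOP €700). Plan pays €700 − €700 = €0.
Claim 2 (€12562): deductible takes €1251, €11311 remains; member's 30% is €3393.30. Deductible plus coinsurance: €1251 + €3393.30 = €4644.30. That would push OOP to €5344.30, over the €4100 cap, so member pays €4100 − €700 = €3400. Insurer: €12562 − €3400 = €9162.
Claim 3 (€1300): deductible already satisfied, so member's share is 30% × €1300 = €390. Adding that to €4100 gives €4490, past the €4100 cap; member pays only €4100 − €4100 = €0. Plan pays €1300 − €0 = €1300.
Insurer total: €0 + €9162 + €1300 = €10462.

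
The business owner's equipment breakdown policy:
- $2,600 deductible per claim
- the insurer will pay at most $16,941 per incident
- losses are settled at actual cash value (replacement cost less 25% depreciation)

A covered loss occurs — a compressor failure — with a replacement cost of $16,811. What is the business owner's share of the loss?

$6,802.75

Actual cash value after 25% depreciation: $16,811 × 75% = $12,608.25.
Less the $2,600 deductible: $12,608.25 − $2,600 = $10,008.25.
$10,008.25 is within the $16,941 limit, so the insurer pays $10,008.25.
Business owner's share is the uncovered remainder: $16,811 − $10,008.25 = $6,802.75.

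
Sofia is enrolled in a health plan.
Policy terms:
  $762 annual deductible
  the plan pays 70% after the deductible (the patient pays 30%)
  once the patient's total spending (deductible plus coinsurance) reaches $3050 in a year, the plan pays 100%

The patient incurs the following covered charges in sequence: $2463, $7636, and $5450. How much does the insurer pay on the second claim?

Claim 1 ($2463): $762 finishes the deductible; $1701 goes to coinsurance; patient's 30% is $510.30. Patient pays $1272.30; OOP now $1272.30. Plan pays $2463 − $1272.30 = $1190.70.
Claim 2 ($7636): deductible met; 30% of $7636 = $2290.80. That would push OOP to $3563.10, over the $3050 cap, so patient pays $3050 − $1272.30 = $1777.70. Insurer: $7636 − $1777.70 = $5858.30.

$5858.30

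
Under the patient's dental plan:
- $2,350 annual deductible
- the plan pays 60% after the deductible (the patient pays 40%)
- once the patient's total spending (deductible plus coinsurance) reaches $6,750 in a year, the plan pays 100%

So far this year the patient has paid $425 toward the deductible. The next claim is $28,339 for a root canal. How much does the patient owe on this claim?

Deductible still to meet: $2,350 − $425 = $1,925.
After the $1,925 deductible portion, $28,339 − $1,925 = $26,414 is subject to coinsurance.
40% of $26,414 = $10,565.60 falls to the patient.
Patient responsibility before any cap: $1,925 + $10,565.60 = $12,490.60.
That would bring total out-of-pocket to $12,915.60, past the $6,750 cap. The patient is capped at $6,750 − $425 = $6,325 on this claim.

$6,325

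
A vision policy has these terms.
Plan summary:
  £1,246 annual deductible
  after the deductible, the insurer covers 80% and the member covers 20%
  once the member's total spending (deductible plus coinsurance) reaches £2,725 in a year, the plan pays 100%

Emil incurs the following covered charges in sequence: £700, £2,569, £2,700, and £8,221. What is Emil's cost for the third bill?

£540

Claim 1 (£700): fully absorbed by the deductible. Cost to member: £700. OOP to date £700.
Claim 2 (£2,569): deductible takes £546, £2,023 remains; coinsurance £2,023 × 20% = £404.60. Cost to member: £950.60. OOP to date £1,650.60.
Claim 3 (£2,700): 20% coinsurance on £2,700 = £540. Cost to member: £540. OOP to date £2,190.60.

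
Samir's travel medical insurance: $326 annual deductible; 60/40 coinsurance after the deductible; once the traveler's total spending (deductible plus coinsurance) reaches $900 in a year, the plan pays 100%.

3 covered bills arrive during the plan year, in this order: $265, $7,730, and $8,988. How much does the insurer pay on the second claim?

Claim 1 ($265): entire amount goes to the deductible. Traveler pays $265; OOP now $265. Plan pays $265 − $265 = $0.
Claim 2 ($7,730): deductible takes $61, $7,669 remains; traveler's 40% is $3,067.60. Deductible plus coinsurance: $61 + $3,067.60 = $3,128.60. That would push OOP to $3,393.60, over the $900 cap, so traveler pays $900 − $265 = $635. Insurer: $7,730 − $635 = $7,095.

$7,095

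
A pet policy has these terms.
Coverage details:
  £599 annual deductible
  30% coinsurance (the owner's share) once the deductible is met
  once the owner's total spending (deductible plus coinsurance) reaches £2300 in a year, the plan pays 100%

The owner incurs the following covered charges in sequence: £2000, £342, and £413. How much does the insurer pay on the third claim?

Bill 1, £2000: deductible takes £599, £1401 remains; owner's 30% is £420.30. Cost to owner: £1019.30. OOP to date £1019.30. Plan pays £2000 − £1019.30 = £980.70.
Bill 2, £342: 30% coinsurance on £342 = £102.60. Cost to owner: £102.60. OOP to date £1121.90. Insurer: £342 − £102.60 = £239.40.
Bill 3, £413: deductible already satisfied, so owner's share is 30% × £413 = £123.90. Owner pays £123.90; OOP now £1245.80. Insurer: £413 − £123.90 = £289.10.

£289.10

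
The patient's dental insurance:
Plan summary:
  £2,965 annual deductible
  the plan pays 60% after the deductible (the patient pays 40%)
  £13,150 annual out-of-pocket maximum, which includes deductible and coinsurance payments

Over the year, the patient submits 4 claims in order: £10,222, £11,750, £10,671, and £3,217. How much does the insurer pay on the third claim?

£8,088.80

Bill 1, £10,222: £2,965 finishes the deductible; £7,257 goes to coinsurance; patient's 40% is £2,902.80. Patient owes £5,867.80 (running OOP £5,867.80). Insurer: £10,222 − £5,867.80 = £4,354.20.
Bill 2, £11,750: deductible met; 40% of £11,750 = £4,700. Patient owes £4,700 (running OOP £10,567.80). Insurer: £11,750 − £4,700 = £7,050.
Bill 3, £10,671: deductible met; 40% of £10,671 = £4,268.40. That would push OOP to £14,836.20, over the £13,150 cap, so patient pays £13,150 − £10,567.80 = £2,582.20. Plan pays £10,671 − £2,582.20 = £8,088.80.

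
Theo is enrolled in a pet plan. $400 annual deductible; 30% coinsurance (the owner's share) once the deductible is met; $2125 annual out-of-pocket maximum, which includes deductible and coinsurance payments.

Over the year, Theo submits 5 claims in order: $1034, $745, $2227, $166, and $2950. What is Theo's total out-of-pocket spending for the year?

Claim 1 — $1034: $400 to deductible, leaving $634; coinsurance $634 × 30% = $190.20. Owner pays $590.20; OOP now $590.20.
Claim 2 — $745: deductible already satisfied, so owner's share is 30% × $745 = $223.50. Owner pays $223.50; OOP now $813.70.
Claim 3 — $2227: deductible met; 30% of $2227 = $668.10. Cost to owner: $668.10. OOP to date $1481.80.
Claim 4 — $166: deductible met; 30% of $166 = $49.80. Owner owes $49.80 (running OOP $1531.60).
Claim 5 — $2950: 30% coinsurance on $2950 = $885. Adding that to $1531.60 gives $2416.60, past the $2125 cap; owner pays only $2125 − $1531.60 = $593.40.
Summing the owner's payments: $590.20 + $223.50 + $668.10 + $49.80 + $593.40 = $2125.

$2125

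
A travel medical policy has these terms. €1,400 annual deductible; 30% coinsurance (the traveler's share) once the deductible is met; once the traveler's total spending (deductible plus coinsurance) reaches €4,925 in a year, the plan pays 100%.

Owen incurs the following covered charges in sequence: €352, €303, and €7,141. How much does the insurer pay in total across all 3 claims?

Claim 1 — €352: all of it applies to the deductible. Cost to traveler: €352. OOP to date €352. Insurer: €352 − €352 = €0.
Claim 2 — €303: fully absorbed by the deductible. Traveler owes €303 (running OOP €655). Insurer: €303 − €303 = €0.
Claim 3 — €7,141: €745 to deductible, leaving €6,396; traveler's 30% is €1,918.80. Traveler pays €2,663.80; OOP now €3,318.80. Plan pays €7,141 − €2,663.80 = €4,477.20.
Insurer total: €0 + €0 + €4,477.20 = €4,477.20.

€4,477.20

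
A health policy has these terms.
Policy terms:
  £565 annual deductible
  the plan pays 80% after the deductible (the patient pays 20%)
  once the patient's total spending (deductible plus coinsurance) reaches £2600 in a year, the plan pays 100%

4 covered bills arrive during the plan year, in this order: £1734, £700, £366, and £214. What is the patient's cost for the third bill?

£73.20

Claim 1 — £1734: £565 to deductible, leaving £1169; coinsurance £1169 × 20% = £233.80. Patient owes £798.80 (running OOP £798.80).
Claim 2 — £700: deductible already satisfied, so patient's share is 20% × £700 = £140. Patient owes £140 (running OOP £938.80).
Claim 3 — £366: 20% coinsurance on £366 = £73.20. Patient pays £73.20; OOP now £1012.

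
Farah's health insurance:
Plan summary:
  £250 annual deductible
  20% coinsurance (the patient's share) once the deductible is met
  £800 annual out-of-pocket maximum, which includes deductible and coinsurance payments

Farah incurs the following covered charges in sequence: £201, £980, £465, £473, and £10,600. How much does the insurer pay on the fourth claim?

£378.40

Claim 1 (£201): entire amount goes to the deductible. Patient owes £201 (running OOP £201). Plan pays £201 − £201 = £0.
Claim 2 (£980): deductible takes £49, £931 remains; patient's 20% is £186.20. Patient pays £235.20; OOP now £436.20. Plan pays £980 − £235.20 = £744.80.
Claim 3 (£465): deductible met; 20% of £465 = £93. Patient owes £93 (running OOP £529.20). Insurer: £465 − £93 = £372.
Claim 4 (£473): deductible met; 20% of £473 = £94.60. Cost to patient: £94.60. OOP to date £623.80. Plan pays £473 − £94.60 = £378.40.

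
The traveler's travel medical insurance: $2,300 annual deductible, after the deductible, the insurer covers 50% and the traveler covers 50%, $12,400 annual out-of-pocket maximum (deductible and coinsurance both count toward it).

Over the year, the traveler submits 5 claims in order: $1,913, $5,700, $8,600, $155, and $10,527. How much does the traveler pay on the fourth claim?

Claim 1 — $1,913: fully absorbed by the deductible. Cost to traveler: $1,913. OOP to date $1,913.
Claim 2 — $5,700: deductible takes $387, $5,313 remains; traveler's 50% is $2,656.50. Cost to traveler: $3,043.50. OOP to date $4,956.50.
Claim 3 — $8,600: deductible already satisfied, so traveler's share is 50% × $8,600 = $4,300. Traveler owes $4,300 (running OOP $9,256.50).
Claim 4 — $155: deductible met; 50% of $155 = $77.50. Traveler pays $77.50; OOP now $9,334.

$77.50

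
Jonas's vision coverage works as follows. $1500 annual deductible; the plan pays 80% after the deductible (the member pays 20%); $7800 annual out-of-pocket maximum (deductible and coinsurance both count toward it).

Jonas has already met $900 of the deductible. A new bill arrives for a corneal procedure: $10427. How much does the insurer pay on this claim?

$7861.60

Remaining deductible: $1500 − $900 = $600.
The remaining $9827 (= $10427 − $600) moves to coinsurance.
Coinsurance: $9827 × 20% = $1965.40.
Member responsibility before any cap: $600 + $1965.40 = $2565.40.
Total out-of-pocket so far would be $900 + $2565.40 = $3465.40, below the $7800 cap — no reduction.
The plan picks up $10427 − $2565.40 = $7861.60.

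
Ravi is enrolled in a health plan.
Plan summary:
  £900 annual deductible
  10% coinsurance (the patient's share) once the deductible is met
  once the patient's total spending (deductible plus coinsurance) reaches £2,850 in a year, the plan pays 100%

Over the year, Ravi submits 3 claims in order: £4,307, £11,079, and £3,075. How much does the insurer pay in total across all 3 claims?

£15,804.90

Claim 1 — £4,307: £900 finishes the deductible; £3,407 goes to coinsurance; 10% of £3,407 = £340.70. Patient owes £1,240.70 (running OOP £1,240.70). Insurer: £4,307 − £1,240.70 = £3,066.30.
Claim 2 — £11,079: deductible already satisfied, so patient's share is 10% × £11,079 = £1,107.90. Patient pays £1,107.90; OOP now £2,348.60. Insurer: £11,079 − £1,107.90 = £9,971.10.
Claim 3 — £3,075: deductible already satisfied, so patient's share is 10% × £3,075 = £307.50. Patient pays £307.50; OOP now £2,656.10. Insurer: £3,075 − £307.50 = £2,767.50.
Insurer total = bills − patient's total = £18,461 − £2,656.10 = £15,804.90.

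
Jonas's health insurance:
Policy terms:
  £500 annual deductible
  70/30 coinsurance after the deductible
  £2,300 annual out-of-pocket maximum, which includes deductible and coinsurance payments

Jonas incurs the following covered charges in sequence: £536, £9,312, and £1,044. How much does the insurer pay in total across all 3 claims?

Claim 1 (£536): £500 finishes the deductible; £36 goes to coinsurance; coinsurance £36 × 30% = £10.80. Patient owes £510.80 (running OOP £510.80). Insurer: £536 − £510.80 = £25.20.
Claim 2 (£9,312): deductible met; 30% of £9,312 = £2,793.60. Adding that to £510.80 gives £3,304.40, past the £2,300 cap; patient pays only £2,300 − £510.80 = £1,789.20. Plan pays £9,312 − £1,789.20 = £7,522.80.
Claim 3 (£1,044): deductible met; 30% of £1,044 = £313.20. Adding that to £2,300 gives £2,613.20, past the £2,300 cap; patient pays only £2,300 − £2,300 = £0. Insurer: £1,044 − £0 = £1,044.
Insurer total: £25.20 + £7,522.80 + £1,044 = £8,592.

£8,592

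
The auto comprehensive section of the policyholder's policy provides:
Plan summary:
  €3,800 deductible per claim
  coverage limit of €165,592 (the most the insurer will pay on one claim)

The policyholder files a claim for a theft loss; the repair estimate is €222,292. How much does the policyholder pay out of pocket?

Subtract the deductible: €222,292 − €3,800 = €218,492.
The €165,592 per-incident cap binds; insurer pays €165,592.
Policyholder's share is the uncovered remainder: €222,292 − €165,592 = €56,700.

€56,700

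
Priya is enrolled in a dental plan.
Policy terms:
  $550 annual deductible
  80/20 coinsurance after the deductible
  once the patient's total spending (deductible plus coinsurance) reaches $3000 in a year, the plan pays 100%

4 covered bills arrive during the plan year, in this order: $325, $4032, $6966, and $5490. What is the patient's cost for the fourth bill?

$295.40

Claim 1 — $325: all of it applies to the deductible. Patient owes $325 (running OOP $325).
Claim 2 — $4032: deductible takes $225, $3807 remains; 20% of $3807 = $761.40. Patient owes $986.40 (running OOP $1311.40).
Claim 3 — $6966: deductible met; 20% of $6966 = $1393.20. Cost to patient: $1393.20. OOP to date $2704.60.
Claim 4 — $5490: deductible already satisfied, so patient's share is 20% × $5490 = $1098. OOP would hit $3802.60 > $3000, so the cap limits the patient to $3000 − $2704.60 = $295.40.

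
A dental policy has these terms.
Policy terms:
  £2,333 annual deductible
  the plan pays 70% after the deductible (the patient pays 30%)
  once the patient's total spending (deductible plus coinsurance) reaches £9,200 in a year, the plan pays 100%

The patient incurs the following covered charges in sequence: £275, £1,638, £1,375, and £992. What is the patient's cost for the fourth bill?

Bill 1, £275: fully absorbed by the deductible. Cost to patient: £275. OOP to date £275.
Bill 2, £1,638: fully absorbed by the deductible. Cost to patient: £1,638. OOP to date £1,913.
Bill 3, £1,375: deductible takes £420, £955 remains; 30% of £955 = £286.50. Patient pays £706.50; OOP now £2,619.50.
Bill 4, £992: deductible already satisfied, so patient's share is 30% × £992 = £297.60. Patient pays £297.60; OOP now £2,917.10.

£297.60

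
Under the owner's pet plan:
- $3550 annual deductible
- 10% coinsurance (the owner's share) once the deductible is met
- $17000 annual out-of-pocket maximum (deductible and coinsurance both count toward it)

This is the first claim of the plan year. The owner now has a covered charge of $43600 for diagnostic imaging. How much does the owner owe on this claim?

The full $3550 deductible is still open; $3550 of this bill applies to it.
That leaves $43600 − $3550 = $40050 for coinsurance.
10% of $40050 = $4005 falls to the owner.
That puts the owner's cost at $3550 + $4005 = $7555 before any cap.
Year-to-date out-of-pocket becomes $0 + $7555 = $7555, still under the $17000 maximum, so no cap applies.

$7555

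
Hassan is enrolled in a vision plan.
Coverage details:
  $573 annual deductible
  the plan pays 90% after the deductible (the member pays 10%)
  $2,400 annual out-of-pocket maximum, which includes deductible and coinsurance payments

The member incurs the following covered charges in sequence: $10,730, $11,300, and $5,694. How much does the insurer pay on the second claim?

#1 ($10,730): $573 to deductible, leaving $10,157; member's 10% is $1,015.70. Cost to member: $1,588.70. OOP to date $1,588.70. Plan pays $10,730 − $1,588.70 = $9,141.30.
#2 ($11,300): 10% coinsurance on $11,300 = $1,130. That would push OOP to $2,718.70, over the $2,400 cap, so member pays $2,400 − $1,588.70 = $811.30. Plan pays $11,300 − $811.30 = $10,488.70.

$10,488.70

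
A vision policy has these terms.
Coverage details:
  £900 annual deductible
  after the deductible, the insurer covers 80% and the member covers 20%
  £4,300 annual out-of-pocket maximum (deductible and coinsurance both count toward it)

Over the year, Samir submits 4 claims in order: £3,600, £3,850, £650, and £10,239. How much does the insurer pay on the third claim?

#1 (£3,600): £900 to deductible, leaving £2,700; coinsurance £2,700 × 20% = £540. Cost to member: £1,440. OOP to date £1,440. Insurer: £3,600 − £1,440 = £2,160.
#2 (£3,850): deductible already satisfied, so member's share is 20% × £3,850 = £770. Cost to member: £770. OOP to date £2,210. Insurer: £3,850 − £770 = £3,080.
#3 (£650): 20% coinsurance on £650 = £130. Member owes £130 (running OOP £2,340). Plan pays £650 − £130 = £520.

£520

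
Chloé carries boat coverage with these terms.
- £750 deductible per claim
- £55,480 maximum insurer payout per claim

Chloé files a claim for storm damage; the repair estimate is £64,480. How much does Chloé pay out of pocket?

Less the £750 deductible: £64,480 − £750 = £63,730.
Since £63,730 > £55,480, the payout is capped at £55,480.
Out of pocket: £64,480 − £55,480 = £9,000.

£9,000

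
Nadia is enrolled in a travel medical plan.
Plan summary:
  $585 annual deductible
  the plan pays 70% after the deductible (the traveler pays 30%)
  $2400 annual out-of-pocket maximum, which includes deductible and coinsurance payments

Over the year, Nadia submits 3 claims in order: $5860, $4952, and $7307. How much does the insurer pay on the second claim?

$4719.50

Claim 1 — $5860: $585 to deductible, leaving $5275; 30% of $5275 = $1582.50. Cost to traveler: $2167.50. OOP to date $2167.50. Plan pays $5860 − $2167.50 = $3692.50.
Claim 2 — $4952: 30% coinsurance on $4952 = $1485.60. Adding that to $2167.50 gives $3653.10, past the $2400 cap; traveler pays only $2400 − $2167.50 = $232.50. Insurer: $4952 − $232.50 = $4719.50.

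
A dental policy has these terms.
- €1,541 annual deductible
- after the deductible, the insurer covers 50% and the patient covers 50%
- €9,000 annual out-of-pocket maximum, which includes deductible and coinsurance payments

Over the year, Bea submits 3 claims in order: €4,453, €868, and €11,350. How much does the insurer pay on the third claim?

Claim 1 (€4,453): deductible takes €1,541, €2,912 remains; coinsurance €2,912 × 50% = €1,456. Patient pays €2,997; OOP now €2,997. Insurer: €4,453 − €2,997 = €1,456.
Claim 2 (€868): deductible already satisfied, so patient's share is 50% × €868 = €434. Patient pays €434; OOP now €3,431. Insurer: €868 − €434 = €434.
Claim 3 (€11,350): deductible met; 50% of €11,350 = €5,675. OOP would hit €9,106 > €9,000, so the cap limits the patient to €9,000 − €3,431 = €5,569. Insurer: €11,350 − €5,569 = €5,781.

€5,781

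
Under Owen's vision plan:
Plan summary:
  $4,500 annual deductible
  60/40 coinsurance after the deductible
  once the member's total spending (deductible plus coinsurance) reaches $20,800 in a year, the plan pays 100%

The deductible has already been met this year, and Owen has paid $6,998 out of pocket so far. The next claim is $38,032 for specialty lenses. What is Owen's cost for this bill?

$13,802

With the deductible met, the entire $38,032 is subject to coinsurance.
Coinsurance: $38,032 × 40% = $15,212.80.
Year-to-date out-of-pocket would reach $6,998 + $15,212.80 = $22,210.80, above the $20,800 maximum, so the member pays only $20,800 − $6,998 = $13,802.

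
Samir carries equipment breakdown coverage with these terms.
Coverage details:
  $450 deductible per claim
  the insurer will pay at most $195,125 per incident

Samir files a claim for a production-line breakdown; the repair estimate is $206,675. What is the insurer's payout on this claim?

After the deductible, $206,675 − $450 = $206,225 remains.
$206,225 exceeds the $195,125 limit, so the insurer pays the limit: $195,125.

$195,125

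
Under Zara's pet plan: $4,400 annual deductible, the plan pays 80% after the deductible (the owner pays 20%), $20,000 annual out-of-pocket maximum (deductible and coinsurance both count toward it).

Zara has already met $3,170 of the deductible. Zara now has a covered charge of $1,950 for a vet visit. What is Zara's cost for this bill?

Deductible still to meet: $4,400 − $3,170 = $1,230.
That leaves $1,950 − $1,230 = $720 for coinsurance.
Coinsurance: $720 × 20% = $144.
Owner responsibility before any cap: $1,230 + $144 = $1,374.
Year-to-date out-of-pocket becomes $3,170 + $1,374 = $4,544, still under the $20,000 maximum, so no cap applies.

$1,374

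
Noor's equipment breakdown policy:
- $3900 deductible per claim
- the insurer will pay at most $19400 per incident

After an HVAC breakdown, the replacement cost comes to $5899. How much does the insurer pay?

After the deductible, $5899 − $3900 = $1999 remains.
$1999 is within the $19400 limit, so the insurer pays $1999.

$1999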